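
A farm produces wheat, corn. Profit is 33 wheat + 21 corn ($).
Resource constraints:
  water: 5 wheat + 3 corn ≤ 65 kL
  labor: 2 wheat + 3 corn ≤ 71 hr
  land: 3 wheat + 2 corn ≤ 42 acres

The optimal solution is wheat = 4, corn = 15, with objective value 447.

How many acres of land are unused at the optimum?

land used = 3·4 + 2·15 = 42; slack = 42 − 42 = 0.

0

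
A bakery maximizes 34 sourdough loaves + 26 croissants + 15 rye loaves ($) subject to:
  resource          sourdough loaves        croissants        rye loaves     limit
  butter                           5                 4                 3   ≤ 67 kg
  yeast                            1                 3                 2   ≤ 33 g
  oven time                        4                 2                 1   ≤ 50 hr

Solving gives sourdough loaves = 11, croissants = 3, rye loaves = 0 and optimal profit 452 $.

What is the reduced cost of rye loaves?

At the optimum: butter uses 67 of 67 (binding); yeast uses 20 of 33 (slack = 13); oven time uses 50 of 50 (binding).
By complementary slackness, y = 0 for the non-binding constraint.
From A_Bᵀ y = c: 5·y_butter + 4·y_oven time = 34; 4·y_butter + 2·y_oven time = 26.
→ y_butter = 6 and y_oven time = 1.
Reduced cost of rye loaves: c₃ − yᵀa₃ = 15 − (6·3 + 1·1) = 15 − 19 = -4.

-4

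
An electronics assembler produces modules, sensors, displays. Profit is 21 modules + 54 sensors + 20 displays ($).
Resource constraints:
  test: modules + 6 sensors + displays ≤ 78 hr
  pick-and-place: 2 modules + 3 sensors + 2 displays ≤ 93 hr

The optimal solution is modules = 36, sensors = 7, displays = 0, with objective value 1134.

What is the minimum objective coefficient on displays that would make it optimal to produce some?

Both test and pick-and-place are binding at x*.
From A_Bᵀ y = c: 1·y_test + 2·y_pick-and-place = 21; 6·y_test + 3·y_pick-and-place = 54.
This yields shadow prices y_test = 5, y_pick-and-place = 8.
displays enters the basis when its profit ≥ yᵀa₃ = 5·1 + 8·2 = 21.

21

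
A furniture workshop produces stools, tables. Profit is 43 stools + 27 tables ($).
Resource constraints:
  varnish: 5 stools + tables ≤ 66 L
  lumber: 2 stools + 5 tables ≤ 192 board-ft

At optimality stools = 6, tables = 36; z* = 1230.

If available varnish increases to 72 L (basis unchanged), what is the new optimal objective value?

Both varnish and lumber are binding at x*.
The binding rows give the dual system: 5·y_varnish + 2·y_lumber = 43 and 1·y_varnish + 5·y_lumber = 27.
This yields shadow prices y_varnish = 7, y_lumber = 4.
Δz = y_varnish·Δb = 7 × (6) = 42, so new z* = 1230 + 42 = 1272.

1272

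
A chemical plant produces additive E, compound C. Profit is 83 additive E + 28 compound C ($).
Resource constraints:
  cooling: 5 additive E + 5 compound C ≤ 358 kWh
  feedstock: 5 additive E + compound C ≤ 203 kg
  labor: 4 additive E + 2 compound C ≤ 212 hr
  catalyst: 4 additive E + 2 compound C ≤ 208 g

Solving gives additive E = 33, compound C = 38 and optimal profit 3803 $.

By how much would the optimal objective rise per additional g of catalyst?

Binding: feedstock and catalyst. Non-binding: cooling (3 unused), labor (4 unused).
Slack constraints have shadow price 0 (complementary slackness).
The binding rows give the dual system: 5·y_feedstock + 4·y_catalyst = 83 and 1·y_feedstock + 2·y_catalyst = 28.
This yields shadow prices y_feedstock = 9, y_catalyst = 9.5.
Shadow price of catalyst = 9.5.

9.5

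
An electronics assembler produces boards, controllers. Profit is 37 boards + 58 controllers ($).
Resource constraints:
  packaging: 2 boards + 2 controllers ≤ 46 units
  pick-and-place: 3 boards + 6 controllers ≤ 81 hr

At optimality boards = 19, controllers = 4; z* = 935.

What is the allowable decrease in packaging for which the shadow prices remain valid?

19

Binding constraints: packaging, pick-and-place. The basis is B = [[2,2],[3,6]] with det 6.
Per unit decrease in packaging, x* moves by d = (-1, 0.5).
The basis stays optimal until boards reaches 0; allowable decrease = 19 units.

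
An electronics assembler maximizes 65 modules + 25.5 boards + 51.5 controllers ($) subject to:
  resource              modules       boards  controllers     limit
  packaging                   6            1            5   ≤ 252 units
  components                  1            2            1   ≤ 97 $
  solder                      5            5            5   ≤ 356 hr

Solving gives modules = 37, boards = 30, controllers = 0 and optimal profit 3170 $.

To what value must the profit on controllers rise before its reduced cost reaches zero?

55.5

Check each constraint at x*: packaging 252/252 (tight); components 97/97 (tight); solder 335/356 (slack 21).
Slack constraints have shadow price 0 (complementary slackness).
Dual feasibility on the basic columns requires 6·y_packaging + 1·y_components = 65, 1·y_packaging + 2·y_components = 25.5.
→ y_packaging = 9.5 and y_components = 8.
controllers enters the basis when its profit ≥ yᵀa₃ = 9.5·5 + 8·1 = 55.5.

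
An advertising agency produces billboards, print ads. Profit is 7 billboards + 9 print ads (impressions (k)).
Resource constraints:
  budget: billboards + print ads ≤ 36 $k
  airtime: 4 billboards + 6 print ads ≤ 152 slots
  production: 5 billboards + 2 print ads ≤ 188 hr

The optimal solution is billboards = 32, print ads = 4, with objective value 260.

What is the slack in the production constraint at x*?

20

production used = 5·32 + 2·4 = 168; slack = 188 − 168 = 20.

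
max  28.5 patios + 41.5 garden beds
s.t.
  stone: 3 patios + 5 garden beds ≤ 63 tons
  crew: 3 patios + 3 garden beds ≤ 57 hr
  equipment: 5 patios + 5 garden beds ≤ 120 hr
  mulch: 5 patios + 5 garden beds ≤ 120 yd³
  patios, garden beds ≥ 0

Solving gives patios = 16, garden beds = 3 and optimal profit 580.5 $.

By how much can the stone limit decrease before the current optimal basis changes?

6

Binding constraints: stone, crew. The basis is B = [[3,5],[3,3]] with det -6.
Per unit decrease in stone, x* moves by d = (0.5, -0.5).
The basis stays optimal until garden beds reaches 0; allowable decrease = 6 tons.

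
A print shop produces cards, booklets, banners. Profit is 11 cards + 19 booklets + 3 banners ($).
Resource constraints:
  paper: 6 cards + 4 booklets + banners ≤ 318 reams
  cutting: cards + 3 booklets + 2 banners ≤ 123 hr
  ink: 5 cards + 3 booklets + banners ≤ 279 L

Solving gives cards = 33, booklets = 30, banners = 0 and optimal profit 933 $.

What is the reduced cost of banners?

-8

Binding: paper and cutting. Non-binding: ink (24 unused).
By complementary slackness, y = 0 for the non-binding constraint.
From A_Bᵀ y = c: 6·y_paper + 1·y_cutting = 11; 4·y_paper + 3·y_cutting = 19.
Solving: y_paper = 1, y_cutting = 5.
Reduced cost of banners: c₃ − yᵀa₃ = 3 − (1·1 + 5·2) = 3 − 11 = -8.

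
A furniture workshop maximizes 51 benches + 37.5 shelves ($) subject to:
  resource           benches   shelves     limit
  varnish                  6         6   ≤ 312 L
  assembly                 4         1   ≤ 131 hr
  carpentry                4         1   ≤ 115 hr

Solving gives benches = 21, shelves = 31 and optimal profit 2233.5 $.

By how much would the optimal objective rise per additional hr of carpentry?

4.5

Check each constraint at x*: varnish 312/312 (tight); assembly 115/131 (slack 16); carpentry 115/115 (tight).
Slack constraints have shadow price 0 (complementary slackness).
The binding rows give the dual system: 6·y_varnish + 4·y_carpentry = 51 and 6·y_varnish + 1·y_carpentry = 37.5.
This yields shadow prices y_varnish = 5.5, y_carpentry = 4.5.
Shadow price of carpentry = 4.5.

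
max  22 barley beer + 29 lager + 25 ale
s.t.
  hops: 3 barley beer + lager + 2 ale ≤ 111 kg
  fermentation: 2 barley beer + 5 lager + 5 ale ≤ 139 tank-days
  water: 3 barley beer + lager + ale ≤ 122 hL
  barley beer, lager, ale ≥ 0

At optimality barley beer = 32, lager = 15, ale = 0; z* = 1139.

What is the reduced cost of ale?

-8

Binding: hops and fermentation. Non-binding: water (11 unused).
Since water is not tight, its dual is 0.
The binding rows give the dual system: 3·y_hops + 2·y_fermentation = 22 and 1·y_hops + 5·y_fermentation = 29.
→ y_hops = 4 and y_fermentation = 5.
Reduced cost of ale: c₃ − yᵀa₃ = 25 − (4·2 + 5·5) = 25 − 33 = -8.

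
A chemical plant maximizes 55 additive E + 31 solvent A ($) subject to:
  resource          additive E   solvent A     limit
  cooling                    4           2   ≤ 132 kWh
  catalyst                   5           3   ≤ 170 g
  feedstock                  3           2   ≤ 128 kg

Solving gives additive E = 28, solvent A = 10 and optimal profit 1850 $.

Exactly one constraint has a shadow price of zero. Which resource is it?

cooling: 132/132 (binding)
catalyst: 170/170 (binding)
feedstock: 104/128 (slack 24)
By complementary slackness, a constraint with positive slack has shadow price 0 → feedstock.

feedstock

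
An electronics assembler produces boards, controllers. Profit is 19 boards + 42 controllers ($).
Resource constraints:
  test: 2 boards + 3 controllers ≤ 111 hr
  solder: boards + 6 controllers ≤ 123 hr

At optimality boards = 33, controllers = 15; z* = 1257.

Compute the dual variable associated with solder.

Check each constraint at x*: test 111/111 (tight); solder 123/123 (tight).
Dual feasibility on the basic columns requires 2·y_test + 1·y_solder = 19, 3·y_test + 6·y_solder = 42.
Solving: y_test = 8, y_solder = 3.
Shadow price of solder = 3.

3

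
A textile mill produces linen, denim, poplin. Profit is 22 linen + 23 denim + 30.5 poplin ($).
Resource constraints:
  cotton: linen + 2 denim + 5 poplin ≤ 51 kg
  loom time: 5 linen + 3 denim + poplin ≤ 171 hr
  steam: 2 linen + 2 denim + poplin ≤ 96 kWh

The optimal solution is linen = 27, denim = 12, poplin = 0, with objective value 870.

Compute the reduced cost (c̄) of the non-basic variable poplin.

-7.5

Binding: cotton and loom time. Non-binding: steam (18 unused).
Slack constraints have shadow price 0 (complementary slackness).
From A_Bᵀ y = c: 1·y_cotton + 5·y_loom time = 22; 2·y_cotton + 3·y_loom time = 23.
This yields shadow prices y_cotton = 7, y_loom time = 3.
Reduced cost of poplin: c₃ − yᵀa₃ = 30.5 − (7·5 + 3·1) = 30.5 − 38 = -7.5.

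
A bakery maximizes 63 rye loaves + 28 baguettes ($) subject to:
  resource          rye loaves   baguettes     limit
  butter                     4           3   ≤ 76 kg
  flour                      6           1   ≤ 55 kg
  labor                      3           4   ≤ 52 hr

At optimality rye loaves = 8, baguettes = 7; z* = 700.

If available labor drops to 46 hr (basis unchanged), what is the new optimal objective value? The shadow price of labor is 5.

670

Δb = -6, so new z* = 700 + (5)·(-6) = 700 − 30 = 670.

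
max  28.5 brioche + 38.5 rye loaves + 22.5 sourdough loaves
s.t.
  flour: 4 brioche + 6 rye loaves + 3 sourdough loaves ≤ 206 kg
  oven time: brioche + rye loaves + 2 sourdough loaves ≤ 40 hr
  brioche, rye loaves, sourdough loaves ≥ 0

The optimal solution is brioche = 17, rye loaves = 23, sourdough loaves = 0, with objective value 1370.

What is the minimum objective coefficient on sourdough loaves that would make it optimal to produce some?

At the optimum: flour uses 206 of 206 (binding); oven time uses 40 of 40 (binding).
The binding rows give the dual system: 4·y_flour + 1·y_oven time = 28.5 and 6·y_flour + 1·y_oven time = 38.5.
This yields shadow prices y_flour = 5, y_oven time = 8.5.
sourdough loaves enters the basis when its profit ≥ yᵀa₃ = 5·3 + 8.5·2 = 32.

32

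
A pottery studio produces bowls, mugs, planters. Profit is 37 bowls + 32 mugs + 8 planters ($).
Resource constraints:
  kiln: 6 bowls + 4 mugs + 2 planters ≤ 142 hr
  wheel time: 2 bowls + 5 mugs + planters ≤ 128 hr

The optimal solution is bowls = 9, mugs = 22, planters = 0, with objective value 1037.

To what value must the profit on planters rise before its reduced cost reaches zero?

Check each constraint at x*: kiln 142/142 (tight); wheel time 128/128 (tight).
From A_Bᵀ y = c: 6·y_kiln + 2·y_wheel time = 37; 4·y_kiln + 5·y_wheel time = 32.
This yields shadow prices y_kiln = 5.5, y_wheel time = 2.
planters enters the basis when its profit ≥ yᵀa₃ = 5.5·2 + 2·1 = 13.

13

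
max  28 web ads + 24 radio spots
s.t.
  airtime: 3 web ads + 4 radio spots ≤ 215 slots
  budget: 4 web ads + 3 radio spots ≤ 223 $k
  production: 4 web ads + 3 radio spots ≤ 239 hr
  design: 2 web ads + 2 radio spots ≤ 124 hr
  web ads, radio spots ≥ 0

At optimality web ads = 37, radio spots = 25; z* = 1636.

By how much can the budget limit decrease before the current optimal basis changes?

4

Binding constraints: budget, design. The basis is B = [[4,3],[2,2]] with det 2.
Per unit decrease in budget, x* moves by d = (-1, 1).
The basis stays optimal until airtime becomes binding; allowable decrease = 4 $k.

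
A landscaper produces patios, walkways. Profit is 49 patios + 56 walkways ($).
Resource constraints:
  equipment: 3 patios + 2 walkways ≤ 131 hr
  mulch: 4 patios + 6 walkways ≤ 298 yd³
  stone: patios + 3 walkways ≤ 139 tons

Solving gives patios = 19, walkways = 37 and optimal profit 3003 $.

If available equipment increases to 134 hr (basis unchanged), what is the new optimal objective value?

Binding: equipment and mulch. Non-binding: stone (9 unused).
Since stone is not tight, its dual is 0.
Dual feasibility on the basic columns requires 3·y_equipment + 4·y_mulch = 49, 2·y_equipment + 6·y_mulch = 56.
Solving: y_equipment = 7, y_mulch = 7.
Δz = y_equipment·Δb = 7 × (3) = 21, so new z* = 3003 + 21 = 3024.

3024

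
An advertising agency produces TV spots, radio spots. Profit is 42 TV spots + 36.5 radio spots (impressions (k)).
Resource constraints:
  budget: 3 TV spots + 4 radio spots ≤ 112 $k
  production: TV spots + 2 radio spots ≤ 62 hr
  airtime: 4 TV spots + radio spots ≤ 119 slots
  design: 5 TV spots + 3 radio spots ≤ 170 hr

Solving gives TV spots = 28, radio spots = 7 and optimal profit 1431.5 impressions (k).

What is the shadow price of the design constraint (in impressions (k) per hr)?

Binding: budget and airtime. Non-binding: production (20 unused), design (9 unused).
Slack constraints have shadow price 0 (complementary slackness).
Dual feasibility on the basic columns requires 3·y_budget + 4·y_airtime = 42, 4·y_budget + 1·y_airtime = 36.5.
This yields shadow prices y_budget = 8, y_airtime = 4.5.
Shadow price of design = 0.

0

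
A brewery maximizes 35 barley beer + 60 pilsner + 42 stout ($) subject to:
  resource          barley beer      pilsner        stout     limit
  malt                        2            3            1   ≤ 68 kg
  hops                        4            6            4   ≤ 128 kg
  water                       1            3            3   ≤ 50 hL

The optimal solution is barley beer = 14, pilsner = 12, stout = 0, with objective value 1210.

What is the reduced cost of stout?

At the optimum: malt uses 64 of 68 (slack = 4); hops uses 128 of 128 (binding); water uses 50 of 50 (binding).
Since malt is not tight, its dual is 0.
From A_Bᵀ y = c: 4·y_hops + 1·y_water = 35; 6·y_hops + 3·y_water = 60.
→ y_hops = 7.5 and y_water = 5.
Reduced cost of stout: c₃ − yᵀa₃ = 42 − (7.5·4 + 5·3) = 42 − 45 = -3.

-3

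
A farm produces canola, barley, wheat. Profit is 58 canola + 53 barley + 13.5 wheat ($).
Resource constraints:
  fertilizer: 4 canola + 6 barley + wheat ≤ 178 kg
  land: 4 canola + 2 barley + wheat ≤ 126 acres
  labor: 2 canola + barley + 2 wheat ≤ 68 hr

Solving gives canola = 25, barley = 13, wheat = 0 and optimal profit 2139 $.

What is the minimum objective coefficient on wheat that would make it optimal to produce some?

Binding: fertilizer and land. Non-binding: labor (5 unused).
By complementary slackness, y = 0 for the non-binding constraint.
From A_Bᵀ y = c: 4·y_fertilizer + 4·y_land = 58; 6·y_fertilizer + 2·y_land = 53.
This yields shadow prices y_fertilizer = 6, y_land = 8.5.
wheat enters the basis when its profit ≥ yᵀa₃ = 6·1 + 8.5·1 = 14.5.

14.5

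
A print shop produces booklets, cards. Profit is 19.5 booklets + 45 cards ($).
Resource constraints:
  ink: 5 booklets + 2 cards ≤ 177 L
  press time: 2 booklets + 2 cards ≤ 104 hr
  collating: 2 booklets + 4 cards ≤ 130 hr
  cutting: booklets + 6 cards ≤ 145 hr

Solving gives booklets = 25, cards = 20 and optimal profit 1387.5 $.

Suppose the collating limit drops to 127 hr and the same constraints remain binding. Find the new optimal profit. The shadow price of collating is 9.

Δb = -3, so new z* = 1387.5 + (9)·(-3) = 1387.5 − 27 = 1360.5.

1360.5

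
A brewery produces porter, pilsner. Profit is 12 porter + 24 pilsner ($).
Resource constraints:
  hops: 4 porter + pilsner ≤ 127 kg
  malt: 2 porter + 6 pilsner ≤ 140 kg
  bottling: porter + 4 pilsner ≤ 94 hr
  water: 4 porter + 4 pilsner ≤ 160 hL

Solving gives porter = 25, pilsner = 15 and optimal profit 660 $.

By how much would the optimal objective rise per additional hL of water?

1.5

At the optimum: hops uses 115 of 127 (slack = 12); malt uses 140 of 140 (binding); bottling uses 85 of 94 (slack = 9); water uses 160 of 160 (binding).
Slack constraints have shadow price 0 (complementary slackness).
The binding rows give the dual system: 2·y_malt + 4·y_water = 12 and 6·y_malt + 4·y_water = 24.
Solving: y_malt = 3, y_water = 1.5.
Shadow price of water = 1.5.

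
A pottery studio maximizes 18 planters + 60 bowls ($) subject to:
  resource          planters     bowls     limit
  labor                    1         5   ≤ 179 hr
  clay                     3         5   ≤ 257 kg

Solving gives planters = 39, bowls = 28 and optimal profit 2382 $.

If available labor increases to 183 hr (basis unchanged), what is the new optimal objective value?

Check each constraint at x*: labor 179/179 (tight); clay 257/257 (tight).
Dual feasibility on the basic columns requires 1·y_labor + 3·y_clay = 18, 5·y_labor + 5·y_clay = 60.
→ y_labor = 9 and y_clay = 3.
Δz = y_labor·Δb = 9 × (4) = 36, so new z* = 2382 + 36 = 2418.

2418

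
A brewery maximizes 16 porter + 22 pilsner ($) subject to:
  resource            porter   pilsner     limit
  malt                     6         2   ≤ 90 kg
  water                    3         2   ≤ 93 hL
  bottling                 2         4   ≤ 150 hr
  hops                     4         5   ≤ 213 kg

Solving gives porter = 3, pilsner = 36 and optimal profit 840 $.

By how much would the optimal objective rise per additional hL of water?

0

Check each constraint at x*: malt 90/90 (tight); water 81/93 (slack 12); bottling 150/150 (tight); hops 192/213 (slack 21).
By complementary slackness, y = 0 for the non-binding constraints.
From A_Bᵀ y = c: 6·y_malt + 2·y_bottling = 16; 2·y_malt + 4·y_bottling = 22.
Solving: y_malt = 1, y_bottling = 5.
Shadow price of water = 0.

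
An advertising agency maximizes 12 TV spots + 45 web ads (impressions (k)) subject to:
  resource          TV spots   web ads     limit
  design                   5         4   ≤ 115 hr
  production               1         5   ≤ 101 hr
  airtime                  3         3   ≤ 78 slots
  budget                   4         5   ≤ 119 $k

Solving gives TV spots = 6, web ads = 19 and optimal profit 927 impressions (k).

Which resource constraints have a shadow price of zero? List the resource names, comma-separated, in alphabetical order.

design: 106/115 (slack 9)
production: 101/101 (binding)
airtime: 75/78 (slack 3)
budget: 119/119 (binding)
By complementary slackness, a constraint with positive slack has shadow price 0 → airtime, design.

airtime, design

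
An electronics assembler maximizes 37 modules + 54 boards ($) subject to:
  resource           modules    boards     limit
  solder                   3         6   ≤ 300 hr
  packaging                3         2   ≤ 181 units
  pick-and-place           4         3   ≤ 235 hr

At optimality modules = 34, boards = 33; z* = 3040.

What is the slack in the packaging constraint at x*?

13

packaging used = 3·34 + 2·33 = 168; slack = 181 − 168 = 13.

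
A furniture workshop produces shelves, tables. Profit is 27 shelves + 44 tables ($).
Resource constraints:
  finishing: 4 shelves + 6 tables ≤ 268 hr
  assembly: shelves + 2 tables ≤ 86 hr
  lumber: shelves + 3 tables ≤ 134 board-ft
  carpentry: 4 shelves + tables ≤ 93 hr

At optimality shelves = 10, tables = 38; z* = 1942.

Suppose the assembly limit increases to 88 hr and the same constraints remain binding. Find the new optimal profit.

1956

Binding: finishing and assembly. Non-binding: lumber (10 unused), carpentry (15 unused).
Since lumber, carpentry are not tight, their duals are 0.
From A_Bᵀ y = c: 4·y_finishing + 1·y_assembly = 27; 6·y_finishing + 2·y_assembly = 44.
Solving: y_finishing = 5, y_assembly = 7.
Δz = y_assembly·Δb = 7 × (2) = 14, so new z* = 1942 + 14 = 1956.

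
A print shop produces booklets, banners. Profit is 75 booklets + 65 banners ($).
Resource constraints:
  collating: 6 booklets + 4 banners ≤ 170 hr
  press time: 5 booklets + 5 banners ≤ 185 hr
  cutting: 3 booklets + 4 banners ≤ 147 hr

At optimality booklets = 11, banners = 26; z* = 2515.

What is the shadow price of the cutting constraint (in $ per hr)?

0

Check each constraint at x*: collating 170/170 (tight); press time 185/185 (tight); cutting 137/147 (slack 10).
Since cutting is not tight, its dual is 0.
From A_Bᵀ y = c: 6·y_collating + 5·y_press time = 75; 4·y_collating + 5·y_press time = 65.
Solving: y_collating = 5, y_press time = 9.
Shadow price of cutting = 0.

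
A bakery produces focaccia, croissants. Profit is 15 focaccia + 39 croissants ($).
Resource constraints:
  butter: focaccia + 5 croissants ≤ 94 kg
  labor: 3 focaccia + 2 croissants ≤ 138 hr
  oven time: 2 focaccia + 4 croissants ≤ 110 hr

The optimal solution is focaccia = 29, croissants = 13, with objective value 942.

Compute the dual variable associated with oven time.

Check each constraint at x*: butter 94/94 (tight); labor 113/138 (slack 25); oven time 110/110 (tight).
Since labor is not tight, its dual is 0.
From A_Bᵀ y = c: 1·y_butter + 2·y_oven time = 15; 5·y_butter + 4·y_oven time = 39.
Solving: y_butter = 3, y_oven time = 6.
Shadow price of oven time = 6.

6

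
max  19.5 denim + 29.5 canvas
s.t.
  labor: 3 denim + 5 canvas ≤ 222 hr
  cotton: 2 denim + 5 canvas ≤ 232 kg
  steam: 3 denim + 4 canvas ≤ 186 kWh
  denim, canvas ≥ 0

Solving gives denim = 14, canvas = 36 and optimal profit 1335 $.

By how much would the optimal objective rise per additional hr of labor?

3.5

Check each constraint at x*: labor 222/222 (tight); cotton 208/232 (slack 24); steam 186/186 (tight).
By complementary slackness, y = 0 for the non-binding constraint.
From A_Bᵀ y = c: 3·y_labor + 3·y_steam = 19.5; 5·y_labor + 4·y_steam = 29.5.
This yields shadow prices y_labor = 3.5, y_steam = 3.
Shadow price of labor = 3.5.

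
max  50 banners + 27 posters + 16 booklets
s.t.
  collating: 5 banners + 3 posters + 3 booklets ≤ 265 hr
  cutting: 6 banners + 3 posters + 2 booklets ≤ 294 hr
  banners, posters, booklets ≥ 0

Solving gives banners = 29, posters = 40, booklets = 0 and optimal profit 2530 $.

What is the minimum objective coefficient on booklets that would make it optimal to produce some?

22

Check each constraint at x*: collating 265/265 (tight); cutting 294/294 (tight).
From A_Bᵀ y = c: 5·y_collating + 6·y_cutting = 50; 3·y_collating + 3·y_cutting = 27.
This yields shadow prices y_collating = 4, y_cutting = 5.
booklets enters the basis when its profit ≥ yᵀa₃ = 4·3 + 5·2 = 22.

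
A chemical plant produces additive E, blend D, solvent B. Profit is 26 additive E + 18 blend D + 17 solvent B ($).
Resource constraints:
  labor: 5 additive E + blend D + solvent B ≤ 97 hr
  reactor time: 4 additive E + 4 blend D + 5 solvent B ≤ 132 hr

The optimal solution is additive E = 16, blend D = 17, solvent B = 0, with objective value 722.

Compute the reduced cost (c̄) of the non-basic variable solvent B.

-5

Both labor and reactor time are binding at x*.
Dual feasibility on the basic columns requires 5·y_labor + 4·y_reactor time = 26, 1·y_labor + 4·y_reactor time = 18.
This yields shadow prices y_labor = 2, y_reactor time = 4.
Reduced cost of solvent B: c₃ − yᵀa₃ = 17 − (2·1 + 4·5) = 17 − 22 = -5.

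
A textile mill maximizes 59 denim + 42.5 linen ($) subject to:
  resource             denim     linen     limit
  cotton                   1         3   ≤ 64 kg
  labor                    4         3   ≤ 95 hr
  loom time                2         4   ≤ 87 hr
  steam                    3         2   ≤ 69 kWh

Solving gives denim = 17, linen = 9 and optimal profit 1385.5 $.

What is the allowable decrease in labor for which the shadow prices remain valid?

Binding constraints: labor, steam. The basis is B = [[4,3],[3,2]] with det -1.
Per unit decrease in labor, x* moves by d = (2, -3).
The basis stays optimal until linen reaches 0; allowable decrease = 3 hr.

3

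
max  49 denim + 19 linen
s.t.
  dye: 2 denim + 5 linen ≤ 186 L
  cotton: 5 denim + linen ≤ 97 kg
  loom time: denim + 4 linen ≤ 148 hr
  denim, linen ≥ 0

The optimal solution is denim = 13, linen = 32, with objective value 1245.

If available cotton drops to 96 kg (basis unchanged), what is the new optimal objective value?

1236

At the optimum: dye uses 186 of 186 (binding); cotton uses 97 of 97 (binding); loom time uses 141 of 148 (slack = 7).
Since loom time is not tight, its dual is 0.
From A_Bᵀ y = c: 2·y_dye + 5·y_cotton = 49; 5·y_dye + 1·y_cotton = 19.
→ y_dye = 2 and y_cotton = 9.
Δz = y_cotton·Δb = 9 × (-1) = -9, so new z* = 1245 − 9 = 1236.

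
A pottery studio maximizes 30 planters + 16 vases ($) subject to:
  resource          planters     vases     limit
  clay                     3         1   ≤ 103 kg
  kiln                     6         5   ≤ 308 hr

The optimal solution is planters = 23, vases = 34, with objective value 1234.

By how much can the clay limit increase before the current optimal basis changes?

51

Binding constraints: clay, kiln. The basis is B = [[3,1],[6,5]] with det 9.
Per unit increase in clay, x* moves by d = (0.5556, -0.6667).
The basis stays optimal until vases reaches 0; allowable increase = 51 kg.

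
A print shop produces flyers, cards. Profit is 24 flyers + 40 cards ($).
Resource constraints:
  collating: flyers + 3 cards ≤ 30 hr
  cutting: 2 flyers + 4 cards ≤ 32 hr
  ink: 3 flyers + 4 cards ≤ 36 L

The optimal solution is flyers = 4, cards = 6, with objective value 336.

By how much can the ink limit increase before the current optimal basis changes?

Binding constraints: cutting, ink. The basis is B = [[2,4],[3,4]] with det -4.
Per unit increase in ink, x* moves by d = (1, -0.5).
The basis stays optimal until cards reaches 0; allowable increase = 12 L.

12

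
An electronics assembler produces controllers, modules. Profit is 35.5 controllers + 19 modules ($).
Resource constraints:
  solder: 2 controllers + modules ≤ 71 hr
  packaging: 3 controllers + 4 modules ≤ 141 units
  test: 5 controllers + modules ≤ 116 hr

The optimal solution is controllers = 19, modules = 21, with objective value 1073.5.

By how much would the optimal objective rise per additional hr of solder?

Binding: packaging and test. Non-binding: solder (12 unused).
By complementary slackness, y = 0 for the non-binding constraint.
The binding rows give the dual system: 3·y_packaging + 5·y_test = 35.5 and 4·y_packaging + 1·y_test = 19.
Solving: y_packaging = 3.5, y_test = 5.
Shadow price of solder = 0.

0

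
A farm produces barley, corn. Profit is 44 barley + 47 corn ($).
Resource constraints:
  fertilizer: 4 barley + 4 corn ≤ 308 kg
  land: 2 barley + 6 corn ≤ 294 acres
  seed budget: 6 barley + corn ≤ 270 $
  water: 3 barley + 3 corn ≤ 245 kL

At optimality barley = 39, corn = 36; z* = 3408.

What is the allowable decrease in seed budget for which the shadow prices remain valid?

221

Binding constraints: land, seed budget. The basis is B = [[2,6],[6,1]] with det -34.
Per unit decrease in seed budget, x* moves by d = (-0.1765, 0.0588).
The basis stays optimal until barley reaches 0; allowable decrease = 221 $.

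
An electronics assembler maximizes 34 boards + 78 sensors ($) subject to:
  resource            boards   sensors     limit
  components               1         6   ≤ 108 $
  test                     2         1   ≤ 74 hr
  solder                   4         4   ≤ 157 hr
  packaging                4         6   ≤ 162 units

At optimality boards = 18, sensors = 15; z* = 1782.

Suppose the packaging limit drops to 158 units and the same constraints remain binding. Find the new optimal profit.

Check each constraint at x*: components 108/108 (tight); test 51/74 (slack 23); solder 132/157 (slack 25); packaging 162/162 (tight).
By complementary slackness, y = 0 for the non-binding constraints.
The binding rows give the dual system: 1·y_components + 4·y_packaging = 34 and 6·y_components + 6·y_packaging = 78.
Solving: y_components = 6, y_packaging = 7.
Δz = y_packaging·Δb = 7 × (-4) = -28, so new z* = 1782 − 28 = 1754.

1754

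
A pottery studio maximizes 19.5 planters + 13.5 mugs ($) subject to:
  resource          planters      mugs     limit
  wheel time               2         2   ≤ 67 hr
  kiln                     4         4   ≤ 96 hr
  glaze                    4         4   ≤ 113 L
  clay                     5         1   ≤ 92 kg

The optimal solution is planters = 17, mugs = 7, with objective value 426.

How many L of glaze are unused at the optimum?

17

glaze used = 4·17 + 4·7 = 96; slack = 113 − 96 = 17.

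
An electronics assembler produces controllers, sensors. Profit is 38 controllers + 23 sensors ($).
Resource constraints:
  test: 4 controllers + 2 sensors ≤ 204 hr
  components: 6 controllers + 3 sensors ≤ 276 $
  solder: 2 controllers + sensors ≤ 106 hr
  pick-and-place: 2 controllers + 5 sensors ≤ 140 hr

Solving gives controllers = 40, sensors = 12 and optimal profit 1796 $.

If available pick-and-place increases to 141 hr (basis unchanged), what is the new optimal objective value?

1797

Binding: components and pick-and-place. Non-binding: test (20 unused), solder (14 unused).
By complementary slackness, y = 0 for the non-binding constraints.
Dual feasibility on the basic columns requires 6·y_components + 2·y_pick-and-place = 38, 3·y_components + 5·y_pick-and-place = 23.
Solving: y_components = 6, y_pick-and-place = 1.
Δz = y_pick-and-place·Δb = 1 × (1) = 1, so new z* = 1796 + 1 = 1797.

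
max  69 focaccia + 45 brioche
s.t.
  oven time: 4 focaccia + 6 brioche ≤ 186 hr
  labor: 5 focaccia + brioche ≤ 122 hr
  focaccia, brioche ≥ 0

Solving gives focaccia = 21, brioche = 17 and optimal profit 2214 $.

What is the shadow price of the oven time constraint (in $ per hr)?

Both oven time and labor are binding at x*.
From A_Bᵀ y = c: 4·y_oven time + 5·y_labor = 69; 6·y_oven time + 1·y_labor = 45.
This yields shadow prices y_oven time = 6, y_labor = 9.
Shadow price of oven time = 6.

6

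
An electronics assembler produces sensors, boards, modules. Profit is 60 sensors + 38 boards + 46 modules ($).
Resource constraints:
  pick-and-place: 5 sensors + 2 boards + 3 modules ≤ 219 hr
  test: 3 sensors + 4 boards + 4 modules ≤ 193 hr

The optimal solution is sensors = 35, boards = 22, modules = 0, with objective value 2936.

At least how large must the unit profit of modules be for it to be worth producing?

47

Check each constraint at x*: pick-and-place 219/219 (tight); test 193/193 (tight).
From A_Bᵀ y = c: 5·y_pick-and-place + 3·y_test = 60; 2·y_pick-and-place + 4·y_test = 38.
→ y_pick-and-place = 9 and y_test = 5.
modules enters the basis when its profit ≥ yᵀa₃ = 9·3 + 5·4 = 47.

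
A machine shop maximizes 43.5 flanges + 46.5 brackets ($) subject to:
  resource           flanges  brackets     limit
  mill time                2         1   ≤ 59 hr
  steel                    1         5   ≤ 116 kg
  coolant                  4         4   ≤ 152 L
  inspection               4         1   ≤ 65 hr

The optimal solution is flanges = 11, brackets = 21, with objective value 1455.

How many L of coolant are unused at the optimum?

24

coolant used = 4·11 + 4·21 = 128; slack = 152 − 128 = 24.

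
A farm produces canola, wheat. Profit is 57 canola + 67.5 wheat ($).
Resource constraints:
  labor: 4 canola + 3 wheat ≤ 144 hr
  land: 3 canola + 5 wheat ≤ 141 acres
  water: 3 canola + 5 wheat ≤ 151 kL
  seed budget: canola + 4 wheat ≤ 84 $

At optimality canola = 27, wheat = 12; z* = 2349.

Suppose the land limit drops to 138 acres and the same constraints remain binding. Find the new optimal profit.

2322

At the optimum: labor uses 144 of 144 (binding); land uses 141 of 141 (binding); water uses 141 of 151 (slack = 10); seed budget uses 75 of 84 (slack = 9).
Slack constraints have shadow price 0 (complementary slackness).
The binding rows give the dual system: 4·y_labor + 3·y_land = 57 and 3·y_labor + 5·y_land = 67.5.
This yields shadow prices y_labor = 7.5, y_land = 9.
Δz = y_land·Δb = 9 × (-3) = -27, so new z* = 2349 − 27 = 2322.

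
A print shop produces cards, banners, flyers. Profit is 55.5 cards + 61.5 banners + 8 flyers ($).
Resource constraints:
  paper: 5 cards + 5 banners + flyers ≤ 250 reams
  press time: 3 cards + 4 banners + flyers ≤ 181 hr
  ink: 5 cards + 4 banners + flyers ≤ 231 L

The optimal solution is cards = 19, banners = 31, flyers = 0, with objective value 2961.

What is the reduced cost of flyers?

-5.5

At the optimum: paper uses 250 of 250 (binding); press time uses 181 of 181 (binding); ink uses 219 of 231 (slack = 12).
Slack constraints have shadow price 0 (complementary slackness).
Dual feasibility on the basic columns requires 5·y_paper + 3·y_press time = 55.5, 5·y_paper + 4·y_press time = 61.5.
This yields shadow prices y_paper = 7.5, y_press time = 6.
Reduced cost of flyers: c₃ − yᵀa₃ = 8 − (7.5·1 + 6·1) = 8 − 13.5 = -5.5.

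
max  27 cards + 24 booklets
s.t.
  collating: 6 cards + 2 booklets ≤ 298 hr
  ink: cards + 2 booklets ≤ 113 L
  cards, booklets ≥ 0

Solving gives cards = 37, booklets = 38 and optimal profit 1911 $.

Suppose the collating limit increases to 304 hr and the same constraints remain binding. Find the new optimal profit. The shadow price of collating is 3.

Δb = 6, so new z* = 1911 + (3)·(6) = 1911 + 18 = 1929.

1929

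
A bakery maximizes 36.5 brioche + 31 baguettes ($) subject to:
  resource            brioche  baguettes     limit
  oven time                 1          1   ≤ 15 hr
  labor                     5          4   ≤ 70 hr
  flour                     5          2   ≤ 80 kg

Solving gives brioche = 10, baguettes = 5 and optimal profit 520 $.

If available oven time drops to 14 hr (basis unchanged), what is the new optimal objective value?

Binding: oven time and labor. Non-binding: flour (20 unused).
By complementary slackness, y = 0 for the non-binding constraint.
Dual feasibility on the basic columns requires 1·y_oven time + 5·y_labor = 36.5, 1·y_oven time + 4·y_labor = 31.
This yields shadow prices y_oven time = 9, y_labor = 5.5.
Δz = y_oven time·Δb = 9 × (-1) = -9, so new z* = 520 − 9 = 511.

511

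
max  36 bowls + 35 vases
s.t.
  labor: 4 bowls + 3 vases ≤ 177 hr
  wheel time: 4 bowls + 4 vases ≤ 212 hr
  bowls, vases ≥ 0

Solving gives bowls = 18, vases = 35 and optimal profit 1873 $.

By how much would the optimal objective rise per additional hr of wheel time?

At the optimum: labor uses 177 of 177 (binding); wheel time uses 212 of 212 (binding).
From A_Bᵀ y = c: 4·y_labor + 4·y_wheel time = 36; 3·y_labor + 4·y_wheel time = 35.
This yields shadow prices y_labor = 1, y_wheel time = 8.
Shadow price of wheel time = 8.

8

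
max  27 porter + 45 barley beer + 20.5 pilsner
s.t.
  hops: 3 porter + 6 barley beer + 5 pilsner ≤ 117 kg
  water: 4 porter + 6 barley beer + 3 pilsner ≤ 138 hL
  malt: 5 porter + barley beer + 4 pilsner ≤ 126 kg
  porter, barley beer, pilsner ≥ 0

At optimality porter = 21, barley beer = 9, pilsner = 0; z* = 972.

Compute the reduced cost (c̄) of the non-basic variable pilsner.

At the optimum: hops uses 117 of 117 (binding); water uses 138 of 138 (binding); malt uses 114 of 126 (slack = 12).
Slack constraints have shadow price 0 (complementary slackness).
From A_Bᵀ y = c: 3·y_hops + 4·y_water = 27; 6·y_hops + 6·y_water = 45.
Solving: y_hops = 3, y_water = 4.5.
Reduced cost of pilsner: c₃ − yᵀa₃ = 20.5 − (3·5 + 4.5·3) = 20.5 − 28.5 = -8.

-8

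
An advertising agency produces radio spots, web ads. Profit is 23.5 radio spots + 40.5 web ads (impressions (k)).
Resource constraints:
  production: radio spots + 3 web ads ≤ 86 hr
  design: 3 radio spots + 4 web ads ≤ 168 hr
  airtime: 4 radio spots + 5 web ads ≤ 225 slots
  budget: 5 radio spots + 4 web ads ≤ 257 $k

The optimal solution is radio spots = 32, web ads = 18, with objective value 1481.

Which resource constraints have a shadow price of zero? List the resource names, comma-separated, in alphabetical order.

airtime, budget

production: 86/86 (binding)
design: 168/168 (binding)
airtime: 218/225 (slack 7)
budget: 232/257 (slack 25)
By complementary slackness, a constraint with positive slack has shadow price 0 → airtime, budget.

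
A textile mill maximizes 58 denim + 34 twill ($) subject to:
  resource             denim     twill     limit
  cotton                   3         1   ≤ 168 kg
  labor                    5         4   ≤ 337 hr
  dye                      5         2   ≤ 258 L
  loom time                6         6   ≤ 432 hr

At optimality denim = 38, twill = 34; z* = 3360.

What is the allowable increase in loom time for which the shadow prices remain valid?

Binding constraints: dye, loom time. The basis is B = [[5,2],[6,6]] with det 18.
Per unit increase in loom time, x* moves by d = (-0.1111, 0.2778).
The basis stays optimal until labor becomes binding; allowable increase = 19.8 hr.

19.8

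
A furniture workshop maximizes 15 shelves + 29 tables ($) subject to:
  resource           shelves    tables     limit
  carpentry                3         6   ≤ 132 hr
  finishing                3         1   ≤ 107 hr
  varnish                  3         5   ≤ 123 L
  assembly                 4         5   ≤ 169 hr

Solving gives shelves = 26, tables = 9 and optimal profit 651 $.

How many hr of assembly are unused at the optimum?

20

assembly used = 4·26 + 5·9 = 149; slack = 169 − 149 = 20.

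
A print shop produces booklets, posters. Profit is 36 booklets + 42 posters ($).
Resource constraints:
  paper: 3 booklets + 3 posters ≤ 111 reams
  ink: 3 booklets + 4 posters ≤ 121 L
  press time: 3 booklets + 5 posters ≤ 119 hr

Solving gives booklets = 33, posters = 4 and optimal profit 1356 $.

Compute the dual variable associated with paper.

At the optimum: paper uses 111 of 111 (binding); ink uses 115 of 121 (slack = 6); press time uses 119 of 119 (binding).
By complementary slackness, y = 0 for the non-binding constraint.
Dual feasibility on the basic columns requires 3·y_paper + 3·y_press time = 36, 3·y_paper + 5·y_press time = 42.
Solving: y_paper = 9, y_press time = 3.
Shadow price of paper = 9.

9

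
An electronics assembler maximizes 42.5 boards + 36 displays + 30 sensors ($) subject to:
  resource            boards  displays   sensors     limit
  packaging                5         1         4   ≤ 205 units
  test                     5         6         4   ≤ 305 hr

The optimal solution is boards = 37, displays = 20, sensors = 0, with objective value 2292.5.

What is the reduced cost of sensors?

Both packaging and test are binding at x*.
The binding rows give the dual system: 5·y_packaging + 5·y_test = 42.5 and 1·y_packaging + 6·y_test = 36.
→ y_packaging = 3 and y_test = 5.5.
Reduced cost of sensors: c₃ − yᵀa₃ = 30 − (3·4 + 5.5·4) = 30 − 34 = -4.

-4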